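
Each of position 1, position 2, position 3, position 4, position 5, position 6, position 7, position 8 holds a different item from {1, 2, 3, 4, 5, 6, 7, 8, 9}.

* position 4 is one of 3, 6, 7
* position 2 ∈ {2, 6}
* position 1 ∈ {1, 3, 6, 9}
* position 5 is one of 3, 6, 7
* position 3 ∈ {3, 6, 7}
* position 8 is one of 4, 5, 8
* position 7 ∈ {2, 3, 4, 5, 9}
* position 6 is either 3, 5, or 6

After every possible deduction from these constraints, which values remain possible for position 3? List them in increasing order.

position 3, position 4, position 5 between them cover only {3, 6, 7} — a naked triple. Remove those values from position 1, position 2, position 6, position 7.
position 2 has just one choice, so position 2 = 2. Remove 2 from position 7.
position 6's domain is down to {5}, so position 6 = 5. Strike 5 from position 7, position 8.
No further eliminations apply; position 3 can still be any of 3, 6, 7.

3, 6, 7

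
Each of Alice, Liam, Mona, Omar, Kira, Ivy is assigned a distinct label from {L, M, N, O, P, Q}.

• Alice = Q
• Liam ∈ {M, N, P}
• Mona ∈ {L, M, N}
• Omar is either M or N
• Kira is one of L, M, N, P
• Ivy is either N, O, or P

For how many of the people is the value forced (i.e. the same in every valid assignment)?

Alice's domain is down to {Q}, so Alice = Q.
The 5 still-open variables together cover exactly {L, M, N, O, P} — 5 values for 5 variables — and O appears only in Ivy's list, so Ivy = O.
Determined: Alice=Q, Ivy=O. The other people each still have more than one consistent value. That makes 2.

2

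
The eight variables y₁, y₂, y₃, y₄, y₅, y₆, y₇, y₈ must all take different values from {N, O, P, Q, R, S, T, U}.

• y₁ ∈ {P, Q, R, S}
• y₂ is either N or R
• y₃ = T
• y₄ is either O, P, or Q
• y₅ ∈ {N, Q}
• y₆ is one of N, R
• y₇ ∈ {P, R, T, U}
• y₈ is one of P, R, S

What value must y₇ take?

U

y₃ must be T (only option left). Remove T from y₇.
The 7 still-open variables draw from only 7 values {N, O, P, Q, R, S, U}, so each is used; only y₄ can be O, hence y₄ = O.
The 6 still-open variables draw from only 6 values {N, P, Q, R, S, U}, so each is used; only y₇ can be U, hence y₇ = U.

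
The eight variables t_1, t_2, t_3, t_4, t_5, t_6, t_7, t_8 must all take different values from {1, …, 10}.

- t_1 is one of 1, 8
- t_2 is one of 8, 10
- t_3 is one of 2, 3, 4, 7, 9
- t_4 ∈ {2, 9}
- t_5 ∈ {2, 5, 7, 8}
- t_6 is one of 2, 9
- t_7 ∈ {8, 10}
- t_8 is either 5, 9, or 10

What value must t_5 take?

The 2 variables t_2 and t_7 are confined to {8, 10}, which locks those values in; drop them from t_1, t_5, t_8.
t_1's domain is down to {1}, so t_1 = 1.
t_4 and t_6 between them cover only {2, 9} — a naked pair. Remove those values from t_3, t_5, t_8.
That leaves t_8 = 5. Strike 5 from t_5.
So t_5 = 7.

7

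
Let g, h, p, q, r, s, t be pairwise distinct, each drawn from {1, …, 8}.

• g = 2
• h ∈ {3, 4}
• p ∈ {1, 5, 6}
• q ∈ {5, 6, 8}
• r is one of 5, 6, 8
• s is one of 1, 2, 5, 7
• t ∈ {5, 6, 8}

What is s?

g must be 2 (only option left). Strike 2 from s.
q, r, t between them cover only {5, 6, 8} — a naked triple. Remove those values from p, s.
That leaves p = 1. Eliminate 1 elsewhere: s.
So s = 7.

7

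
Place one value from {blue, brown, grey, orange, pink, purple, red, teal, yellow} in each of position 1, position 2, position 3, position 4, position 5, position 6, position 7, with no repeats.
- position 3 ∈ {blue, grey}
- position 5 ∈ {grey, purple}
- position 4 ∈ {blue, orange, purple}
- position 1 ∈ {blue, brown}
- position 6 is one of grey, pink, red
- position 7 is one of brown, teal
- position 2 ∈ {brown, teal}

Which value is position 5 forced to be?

position 2 and position 7 share exactly the 2 values {brown, teal}; by pigeonhole those values go to them, so strike brown, teal from position 1.
That leaves position 1 = blue. Eliminate blue elsewhere: position 3, position 4.
position 3 has just one choice, so position 3 = grey. Eliminate grey elsewhere: position 5, position 6.
So position 5 = purple.

purple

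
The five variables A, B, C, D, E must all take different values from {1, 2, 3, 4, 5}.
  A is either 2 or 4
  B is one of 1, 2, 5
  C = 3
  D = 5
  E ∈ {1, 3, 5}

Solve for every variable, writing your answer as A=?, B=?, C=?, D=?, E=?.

C must be 3 (only option left). Strike 3 from E.
D's domain is down to {5}, so D = 5. Eliminate 5 elsewhere: B, E.
E has just one choice, so E = 1. Strike 1 from B.
B must be 2 (only option left). Eliminate 2 elsewhere: A.
That leaves A = 4.

A=4, B=2, C=3, D=5, E=1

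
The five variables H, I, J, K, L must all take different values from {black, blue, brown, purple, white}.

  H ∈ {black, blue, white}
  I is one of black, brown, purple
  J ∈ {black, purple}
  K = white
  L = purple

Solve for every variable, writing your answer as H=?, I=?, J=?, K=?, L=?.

K's domain is down to {white}, so K = white. Strike white from H.
L must be purple (only option left). Remove purple from I, J.
J must be black (only option left). Strike black from H, I.
H's domain is down to {blue}, so H = blue.
That leaves I = brown.

H=blue, I=brown, J=black, K=white, L=purple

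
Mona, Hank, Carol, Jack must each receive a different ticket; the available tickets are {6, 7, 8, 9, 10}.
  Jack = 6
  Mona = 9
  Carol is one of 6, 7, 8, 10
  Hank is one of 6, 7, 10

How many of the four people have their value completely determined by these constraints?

2

Mona has just one choice, so Mona = 9.
Jack has just one choice, so Jack = 6. Eliminate 6 elsewhere: Hank, Carol.
Determined: Mona=9, Jack=6. The other people each still have more than one consistent value. That makes 2.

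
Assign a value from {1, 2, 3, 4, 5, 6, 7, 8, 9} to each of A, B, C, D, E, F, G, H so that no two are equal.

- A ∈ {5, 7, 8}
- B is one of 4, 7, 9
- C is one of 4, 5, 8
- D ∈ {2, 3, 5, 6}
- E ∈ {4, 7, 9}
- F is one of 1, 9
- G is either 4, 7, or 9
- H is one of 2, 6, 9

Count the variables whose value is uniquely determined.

The 3 variables B, E, G are confined to {4, 7, 9}, which locks those values in; drop them from A, C, F, H.
F must be 1 (only option left).
The 2 variables A and C are confined to {5, 8}, which locks those values in; drop them from D.
Determined: F=1. The other variables each still have more than one consistent value. That makes 1.

1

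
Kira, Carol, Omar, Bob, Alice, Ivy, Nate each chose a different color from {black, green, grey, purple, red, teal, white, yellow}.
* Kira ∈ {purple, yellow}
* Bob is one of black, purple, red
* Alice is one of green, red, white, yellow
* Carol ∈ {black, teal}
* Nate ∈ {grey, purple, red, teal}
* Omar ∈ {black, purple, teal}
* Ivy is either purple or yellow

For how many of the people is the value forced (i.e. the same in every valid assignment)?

Kira and Ivy between them cover only {purple, yellow} — a naked pair. Remove those values from Omar, Bob, Alice, Nate.
Carol and Omar between them cover only {black, teal} — a naked pair. Remove those values from Bob, Nate.
Bob must be red (only option left). Remove red from Alice, Nate.
Nate must be grey (only option left).
Determined: Bob=red, Nate=grey. The other people each still have more than one consistent value. That makes 2.

2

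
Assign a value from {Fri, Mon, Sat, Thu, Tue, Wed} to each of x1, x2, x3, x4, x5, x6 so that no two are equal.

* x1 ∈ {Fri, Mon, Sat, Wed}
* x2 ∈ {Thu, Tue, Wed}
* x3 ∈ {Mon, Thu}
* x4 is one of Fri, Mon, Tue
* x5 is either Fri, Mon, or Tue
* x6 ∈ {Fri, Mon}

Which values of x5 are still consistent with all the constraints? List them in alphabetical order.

Among the 6 variables, Sat fits only x1 (and all 6 values in {Fri, Mon, Sat, Thu, Tue, Wed} must be used), so x1 = Sat.
Among the 5 still-open variables, Wed fits only x2 (and all 5 values in {Fri, Mon, Thu, Tue, Wed} must be used), so x2 = Wed.
The 4 still-open variables together cover exactly {Fri, Mon, Thu, Tue} — 4 values for 4 variables — and Thu appears only in x3's list, so x3 = Thu.
No further eliminations apply; x5 can still be any of Fri, Mon, Tue.

Fri, Mon, Tue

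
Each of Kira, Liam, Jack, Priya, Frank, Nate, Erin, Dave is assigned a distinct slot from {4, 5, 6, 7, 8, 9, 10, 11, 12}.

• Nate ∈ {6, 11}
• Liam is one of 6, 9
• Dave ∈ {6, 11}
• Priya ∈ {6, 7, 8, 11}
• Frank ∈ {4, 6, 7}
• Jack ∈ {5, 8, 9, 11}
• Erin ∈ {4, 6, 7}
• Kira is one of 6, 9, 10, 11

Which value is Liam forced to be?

Among the 8 variables, 5 fits only Jack (and all 8 values in {4, 5, 6, 7, 8, 9, 10, 11} must be used), so Jack = 5.
Among the 7 still-open variables, 8 fits only Priya (and all 7 values in {4, 6, 7, 8, 9, 10, 11} must be used), so Priya = 8.
The 6 still-open variables draw from only 6 values {4, 6, 7, 9, 10, 11}, so each is used; only Kira can be 10, hence Kira = 10.
The 5 still-open variables together cover exactly {4, 6, 7, 9, 11} — 5 values for 5 variables — and 9 appears only in Liam's list, so Liam = 9.

9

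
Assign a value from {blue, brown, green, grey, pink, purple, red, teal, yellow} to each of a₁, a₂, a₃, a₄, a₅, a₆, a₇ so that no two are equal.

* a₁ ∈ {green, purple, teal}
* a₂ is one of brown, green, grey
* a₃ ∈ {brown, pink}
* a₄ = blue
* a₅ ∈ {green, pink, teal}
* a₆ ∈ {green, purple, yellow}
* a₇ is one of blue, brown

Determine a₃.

pink

a₄'s domain is down to {blue}, so a₄ = blue. Strike blue from a₇.
That leaves a₇ = brown. Eliminate brown elsewhere: a₂, a₃.
So a₃ = pink.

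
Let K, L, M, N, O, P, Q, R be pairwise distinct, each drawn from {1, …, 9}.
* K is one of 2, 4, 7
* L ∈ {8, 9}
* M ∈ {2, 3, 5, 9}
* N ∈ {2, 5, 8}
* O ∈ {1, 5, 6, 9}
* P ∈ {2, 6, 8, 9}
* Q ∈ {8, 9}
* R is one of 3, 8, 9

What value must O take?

1

L and Q share exactly the 2 values {8, 9}; by pigeonhole those values go to them, so strike 8, 9 from M, N, O, P, R.
That leaves R = 3. So M can't be 3.
M and N share exactly the 2 values {2, 5}; by pigeonhole those values go to them, so strike 2, 5 from K, O, P.
That leaves P = 6. So O can't be 6.
So O = 1.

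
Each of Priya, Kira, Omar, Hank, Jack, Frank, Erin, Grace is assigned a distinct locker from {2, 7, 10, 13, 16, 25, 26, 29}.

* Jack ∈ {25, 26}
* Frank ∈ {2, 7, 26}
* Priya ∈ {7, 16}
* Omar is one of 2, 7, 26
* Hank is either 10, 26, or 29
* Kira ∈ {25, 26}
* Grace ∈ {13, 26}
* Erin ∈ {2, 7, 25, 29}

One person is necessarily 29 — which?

The 8 variables draw from only 8 values {2, 7, 10, 13, 16, 25, 26, 29}, so each is used; only Hank can be 10, hence Hank = 10.
The 7 still-open variables together cover exactly {2, 7, 13, 16, 25, 26, 29} — 7 values for 7 variables — and 13 appears only in Grace's list, so Grace = 13.
The 6 still-open variables together cover exactly {2, 7, 16, 25, 26, 29} — 6 values for 6 variables — and 16 appears only in Priya's list, so Priya = 16.
The 5 still-open variables together cover exactly {2, 7, 25, 26, 29} — 5 values for 5 variables — and 29 appears only in Erin's list, so Erin = 29.

Erin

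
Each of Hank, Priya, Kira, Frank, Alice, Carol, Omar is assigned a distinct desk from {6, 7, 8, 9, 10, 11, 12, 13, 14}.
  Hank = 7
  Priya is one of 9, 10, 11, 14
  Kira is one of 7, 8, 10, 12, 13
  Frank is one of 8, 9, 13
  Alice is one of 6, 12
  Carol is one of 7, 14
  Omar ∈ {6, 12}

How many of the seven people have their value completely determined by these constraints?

Hank must be 7 (only option left). Remove 7 from Kira, Carol.
Carol has just one choice, so Carol = 14. Eliminate 14 elsewhere: Priya.
The 2 variables Alice and Omar are confined to {6, 12}, which locks those values in; drop them from Kira.
Determined: Hank=7, Carol=14. The other people each still have more than one consistent value. That makes 2.

2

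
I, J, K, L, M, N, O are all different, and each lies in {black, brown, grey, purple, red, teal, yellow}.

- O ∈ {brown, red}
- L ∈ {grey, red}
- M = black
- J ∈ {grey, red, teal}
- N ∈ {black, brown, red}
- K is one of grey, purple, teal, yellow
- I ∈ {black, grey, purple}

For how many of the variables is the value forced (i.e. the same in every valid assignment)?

M must be black (only option left). Eliminate black elsewhere: I, N.
Among the 6 still-open variables, yellow fits only K (and all 6 values in {brown, grey, purple, red, teal, yellow} must be used), so K = yellow.
The 5 still-open variables draw from only 5 values {brown, grey, purple, red, teal}, so each is used; only I can be purple, hence I = purple.
Among the 4 still-open variables, teal fits only J (and all 4 values in {brown, grey, red, teal} must be used), so J = teal.
The 3 still-open variables together cover exactly {brown, grey, red} — 3 values for 3 variables — and grey appears only in L's list, so L = grey.
Determined: I=purple, J=teal, K=yellow, L=grey, M=black. The other variables each still have more than one consistent value. That makes 5.

5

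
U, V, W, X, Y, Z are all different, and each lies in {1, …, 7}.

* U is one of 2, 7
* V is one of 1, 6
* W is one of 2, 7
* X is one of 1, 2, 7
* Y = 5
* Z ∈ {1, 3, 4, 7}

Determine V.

6

Y must be 5 (only option left).
U and W share exactly the 2 values {2, 7}; by pigeonhole those values go to them, so strike 2, 7 from X, Z.
That leaves X = 1. Eliminate 1 elsewhere: V, Z.
So V = 6.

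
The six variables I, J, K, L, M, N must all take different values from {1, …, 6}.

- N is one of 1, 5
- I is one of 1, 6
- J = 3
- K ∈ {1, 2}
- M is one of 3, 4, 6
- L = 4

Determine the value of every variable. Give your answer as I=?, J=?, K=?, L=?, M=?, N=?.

J must be 3 (only option left). Remove 3 from M.
L has just one choice, so L = 4. Strike 4 from M.
M's domain is down to {6}, so M = 6. So I can't be 6.
That leaves I = 1. So K, N can't be 1.
K has just one choice, so K = 2.
That leaves N = 5.

I=1, J=3, K=2, L=4, M=6, N=5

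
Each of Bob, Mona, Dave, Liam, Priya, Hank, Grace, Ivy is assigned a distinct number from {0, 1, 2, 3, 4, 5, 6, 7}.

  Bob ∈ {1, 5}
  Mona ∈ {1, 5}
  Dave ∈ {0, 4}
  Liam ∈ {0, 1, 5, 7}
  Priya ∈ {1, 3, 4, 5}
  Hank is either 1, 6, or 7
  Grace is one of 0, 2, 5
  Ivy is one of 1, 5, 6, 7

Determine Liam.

Among the 8 variables, 2 fits only Grace (and all 8 values in {0, 1, 2, 3, 4, 5, 6, 7} must be used), so Grace = 2.
Among the 7 still-open variables, 3 fits only Priya (and all 7 values in {0, 1, 3, 4, 5, 6, 7} must be used), so Priya = 3.
The 6 still-open variables draw from only 6 values {0, 1, 4, 5, 6, 7}, so each is used; only Dave can be 4, hence Dave = 4.
The 5 still-open variables together cover exactly {0, 1, 5, 6, 7} — 5 values for 5 variables — and 0 appears only in Liam's list, so Liam = 0.

0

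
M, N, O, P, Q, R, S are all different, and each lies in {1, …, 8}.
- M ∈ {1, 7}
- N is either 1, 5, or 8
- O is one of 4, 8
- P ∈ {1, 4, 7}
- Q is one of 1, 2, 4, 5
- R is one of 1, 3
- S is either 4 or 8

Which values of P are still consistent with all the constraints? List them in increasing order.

The 7 variables together cover exactly {1, 2, 3, 4, 5, 7, 8} — 7 values for 7 variables — and 2 appears only in Q's list, so Q = 2.
The 6 still-open variables together cover exactly {1, 3, 4, 5, 7, 8} — 6 values for 6 variables — and 3 appears only in R's list, so R = 3.
The 5 still-open variables draw from only 5 values {1, 4, 5, 7, 8}, so each is used; only N can be 5, hence N = 5.
O and S share exactly the 2 values {4, 8}; by pigeonhole those values go to them, so strike 4, 8 from P.
No further eliminations apply; P can still be any of 1, 7.

1, 7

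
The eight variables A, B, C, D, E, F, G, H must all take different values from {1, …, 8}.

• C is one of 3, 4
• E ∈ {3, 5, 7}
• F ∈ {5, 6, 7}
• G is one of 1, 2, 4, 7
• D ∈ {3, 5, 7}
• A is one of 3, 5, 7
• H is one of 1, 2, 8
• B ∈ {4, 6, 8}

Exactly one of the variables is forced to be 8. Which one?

A, D, E between them cover only {3, 5, 7} — a naked triple. Remove those values from C, F, G.
C's domain is down to {4}, so C = 4. Remove 4 from B, G.
F must be 6 (only option left). Eliminate 6 elsewhere: B.
So 8 goes to B.

B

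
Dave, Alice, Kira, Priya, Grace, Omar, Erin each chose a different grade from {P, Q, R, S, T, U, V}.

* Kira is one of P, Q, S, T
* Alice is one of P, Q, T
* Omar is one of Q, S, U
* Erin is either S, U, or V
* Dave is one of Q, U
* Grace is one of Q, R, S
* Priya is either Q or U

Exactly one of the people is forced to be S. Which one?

Among the 7 variables, R fits only Grace (and all 7 values in {P, Q, R, S, T, U, V} must be used), so Grace = R.
The 6 still-open variables draw from only 6 values {P, Q, S, T, U, V}, so each is used; only Erin can be V, hence Erin = V.
Dave and Priya between them cover only {Q, U} — a naked pair. Remove those values from Alice, Kira, Omar.
So S goes to Omar.

Omar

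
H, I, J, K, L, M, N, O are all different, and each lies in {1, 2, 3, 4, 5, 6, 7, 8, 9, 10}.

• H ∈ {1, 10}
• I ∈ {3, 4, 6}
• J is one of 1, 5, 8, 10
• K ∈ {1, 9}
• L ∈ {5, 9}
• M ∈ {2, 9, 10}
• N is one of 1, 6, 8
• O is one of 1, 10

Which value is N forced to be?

6

H and O between them cover only {1, 10} — a naked pair. Remove those values from J, K, M, N.
K's domain is down to {9}, so K = 9. Strike 9 from L, M.
L must be 5 (only option left). Remove 5 from J.
M must be 2 (only option left).
J must be 8 (only option left). Remove 8 from N.
So N = 6.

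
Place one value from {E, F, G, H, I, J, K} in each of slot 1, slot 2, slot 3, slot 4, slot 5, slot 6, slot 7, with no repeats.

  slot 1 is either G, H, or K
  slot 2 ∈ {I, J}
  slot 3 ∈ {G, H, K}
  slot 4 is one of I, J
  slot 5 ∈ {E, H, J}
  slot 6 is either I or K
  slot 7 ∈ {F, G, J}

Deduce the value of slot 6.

K

Among the 7 variables, E fits only slot 5 (and all 7 values in {E, F, G, H, I, J, K} must be used), so slot 5 = E.
The 6 still-open variables draw from only 6 values {F, G, H, I, J, K}, so each is used; only slot 7 can be F, hence slot 7 = F.
slot 2 and slot 4 share exactly the 2 values {I, J}; by pigeonhole those values go to them, so strike I, J from slot 6.
So slot 6 = K.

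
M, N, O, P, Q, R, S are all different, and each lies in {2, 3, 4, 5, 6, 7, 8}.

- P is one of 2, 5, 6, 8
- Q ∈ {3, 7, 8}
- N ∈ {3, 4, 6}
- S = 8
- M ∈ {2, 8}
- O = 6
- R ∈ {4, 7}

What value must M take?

O has just one choice, so O = 6. So N, P can't be 6.
S has just one choice, so S = 8. So M, P, Q can't be 8.
So M = 2.

2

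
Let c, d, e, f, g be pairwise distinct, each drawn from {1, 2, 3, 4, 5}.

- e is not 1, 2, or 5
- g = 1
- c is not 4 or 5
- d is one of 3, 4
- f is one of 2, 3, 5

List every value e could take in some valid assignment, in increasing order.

g has just one choice, so g = 1. Eliminate 1 elsewhere: c.
The 4 still-open variables draw from only 4 values {2, 3, 4, 5}, so each is used; only f can be 5, hence f = 5.
The 3 still-open variables together cover exactly {2, 3, 4} — 3 values for 3 variables — and 2 appears only in c's list, so c = 2.
No further eliminations apply; e can still be any of 3, 4.

3, 4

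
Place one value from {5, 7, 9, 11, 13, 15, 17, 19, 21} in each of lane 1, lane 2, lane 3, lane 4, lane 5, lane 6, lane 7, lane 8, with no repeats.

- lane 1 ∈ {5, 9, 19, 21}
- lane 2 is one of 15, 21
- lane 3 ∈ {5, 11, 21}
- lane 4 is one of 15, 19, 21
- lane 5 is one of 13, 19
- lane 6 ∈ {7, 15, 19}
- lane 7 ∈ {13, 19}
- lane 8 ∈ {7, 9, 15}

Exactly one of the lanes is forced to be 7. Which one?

The 8 variables draw from only 8 values {5, 7, 9, 11, 13, 15, 19, 21}, so each is used; only lane 3 can be 11, hence lane 3 = 11.
The 7 still-open variables together cover exactly {5, 7, 9, 13, 15, 19, 21} — 7 values for 7 variables — and 5 appears only in lane 1's list, so lane 1 = 5.
The 6 still-open variables draw from only 6 values {7, 9, 13, 15, 19, 21}, so each is used; only lane 8 can be 9, hence lane 8 = 9.
Among the 5 still-open variables, 7 fits only lane 6 (and all 5 values in {7, 13, 15, 19, 21} must be used), so lane 6 = 7.

lane 6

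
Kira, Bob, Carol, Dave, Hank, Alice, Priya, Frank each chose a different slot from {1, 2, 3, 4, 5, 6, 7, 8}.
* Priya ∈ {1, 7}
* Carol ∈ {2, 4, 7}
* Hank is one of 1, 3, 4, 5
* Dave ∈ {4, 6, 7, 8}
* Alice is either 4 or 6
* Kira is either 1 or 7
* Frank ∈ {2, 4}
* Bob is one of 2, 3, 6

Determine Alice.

6

The 8 variables together cover exactly {1, 2, 3, 4, 5, 6, 7, 8} — 8 values for 8 variables — and 5 appears only in Hank's list, so Hank = 5.
The 7 still-open variables together cover exactly {1, 2, 3, 4, 6, 7, 8} — 7 values for 7 variables — and 3 appears only in Bob's list, so Bob = 3.
The 6 still-open variables draw from only 6 values {1, 2, 4, 6, 7, 8}, so each is used; only Dave can be 8, hence Dave = 8.
The 5 still-open variables together cover exactly {1, 2, 4, 6, 7} — 5 values for 5 variables — and 6 appears only in Alice's list, so Alice = 6.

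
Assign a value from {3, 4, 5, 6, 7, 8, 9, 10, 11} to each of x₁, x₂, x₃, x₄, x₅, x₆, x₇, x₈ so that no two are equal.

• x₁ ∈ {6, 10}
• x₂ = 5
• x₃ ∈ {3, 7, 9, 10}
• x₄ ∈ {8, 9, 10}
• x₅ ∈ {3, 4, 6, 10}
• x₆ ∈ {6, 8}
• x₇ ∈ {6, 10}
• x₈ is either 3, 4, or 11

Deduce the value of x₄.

x₂ must be 5 (only option left).
x₁ and x₇ between them cover only {6, 10} — a naked pair. Remove those values from x₃, x₄, x₅, x₆.
x₆ has just one choice, so x₆ = 8. Strike 8 from x₄.
So x₄ = 9.

9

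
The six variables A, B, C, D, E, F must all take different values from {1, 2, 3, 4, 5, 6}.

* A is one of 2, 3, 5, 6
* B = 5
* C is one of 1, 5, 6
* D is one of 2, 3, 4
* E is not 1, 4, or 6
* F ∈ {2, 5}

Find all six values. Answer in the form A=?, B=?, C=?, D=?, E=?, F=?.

B must be 5 (only option left). Eliminate 5 elsewhere: A, C, E, F.
F has just one choice, so F = 2. Remove 2 from A, D, E.
E's domain is down to {3}, so E = 3. Strike 3 from A, D.
A's domain is down to {6}, so A = 6. Strike 6 from C.
C's domain is down to {1}, so C = 1.
D must be 4 (only option left).

A=6, B=5, C=1, D=4, E=3, F=2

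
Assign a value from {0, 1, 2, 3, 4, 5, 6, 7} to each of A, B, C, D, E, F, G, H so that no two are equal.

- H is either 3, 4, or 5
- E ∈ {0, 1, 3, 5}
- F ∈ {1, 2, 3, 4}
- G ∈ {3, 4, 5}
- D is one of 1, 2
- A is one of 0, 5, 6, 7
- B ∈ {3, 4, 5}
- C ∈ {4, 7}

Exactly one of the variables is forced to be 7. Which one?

Among the 8 variables, 6 fits only A (and all 8 values in {0, 1, 2, 3, 4, 5, 6, 7} must be used), so A = 6.
The 7 still-open variables draw from only 7 values {0, 1, 2, 3, 4, 5, 7}, so each is used; only E can be 0, hence E = 0.
The 6 still-open variables draw from only 6 values {1, 2, 3, 4, 5, 7}, so each is used; only C can be 7, hence C = 7.

C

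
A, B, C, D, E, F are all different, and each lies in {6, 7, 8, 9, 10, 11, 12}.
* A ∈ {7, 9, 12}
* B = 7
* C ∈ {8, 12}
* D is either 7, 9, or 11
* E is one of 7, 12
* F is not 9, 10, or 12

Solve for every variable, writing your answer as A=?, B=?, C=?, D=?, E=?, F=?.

B must be 7 (only option left). Strike 7 from A, D, E, F.
That leaves E = 12. So A, C can't be 12.
A has just one choice, so A = 9. So D can't be 9.
C has just one choice, so C = 8. Remove 8 from F.
D's domain is down to {11}, so D = 11. Remove 11 from F.
F must be 6 (only option left).

A=9, B=7, C=8, D=11, E=12, F=6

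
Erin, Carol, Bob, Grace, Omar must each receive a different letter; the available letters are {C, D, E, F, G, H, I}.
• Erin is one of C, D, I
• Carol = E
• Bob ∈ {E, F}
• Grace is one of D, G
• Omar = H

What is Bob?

Carol must be E (only option left). Strike E from Bob.
So Bob = F.

F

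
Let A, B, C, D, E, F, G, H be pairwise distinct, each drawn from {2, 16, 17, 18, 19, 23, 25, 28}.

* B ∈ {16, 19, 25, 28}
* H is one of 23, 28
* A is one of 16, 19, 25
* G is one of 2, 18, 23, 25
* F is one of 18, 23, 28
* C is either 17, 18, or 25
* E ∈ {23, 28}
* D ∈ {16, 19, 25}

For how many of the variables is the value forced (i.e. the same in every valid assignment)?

The 8 variables together cover exactly {2, 16, 17, 18, 19, 23, 25, 28} — 8 values for 8 variables — and 2 appears only in G's list, so G = 2.
The 7 still-open variables draw from only 7 values {16, 17, 18, 19, 23, 25, 28}, so each is used; only C can be 17, hence C = 17.
The 6 still-open variables together cover exactly {16, 18, 19, 23, 25, 28} — 6 values for 6 variables — and 18 appears only in F's list, so F = 18.
E and H share exactly the 2 values {23, 28}; by pigeonhole those values go to them, so strike 23, 28 from B.
Determined: C=17, F=18, G=2. The other variables each still have more than one consistent value. That makes 3.

3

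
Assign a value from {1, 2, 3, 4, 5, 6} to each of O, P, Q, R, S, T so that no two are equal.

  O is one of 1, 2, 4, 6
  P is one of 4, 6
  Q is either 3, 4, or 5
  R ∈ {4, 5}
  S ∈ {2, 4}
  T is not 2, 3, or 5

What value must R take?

The 6 variables together cover exactly {1, 2, 3, 4, 5, 6} — 6 values for 6 variables — and 3 appears only in Q's list, so Q = 3.
The 5 still-open variables draw from only 5 values {1, 2, 4, 5, 6}, so each is used; only R can be 5, hence R = 5.

5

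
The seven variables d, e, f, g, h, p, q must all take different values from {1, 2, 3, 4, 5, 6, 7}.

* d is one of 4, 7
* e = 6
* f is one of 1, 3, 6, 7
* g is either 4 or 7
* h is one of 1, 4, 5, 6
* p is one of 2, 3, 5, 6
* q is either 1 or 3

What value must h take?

e's domain is down to {6}, so e = 6. So f, h, p can't be 6.
The 6 still-open variables draw from only 6 values {1, 2, 3, 4, 5, 7}, so each is used; only p can be 2, hence p = 2.
Among the 5 still-open variables, 5 fits only h (and all 5 values in {1, 3, 4, 5, 7} must be used), so h = 5.

5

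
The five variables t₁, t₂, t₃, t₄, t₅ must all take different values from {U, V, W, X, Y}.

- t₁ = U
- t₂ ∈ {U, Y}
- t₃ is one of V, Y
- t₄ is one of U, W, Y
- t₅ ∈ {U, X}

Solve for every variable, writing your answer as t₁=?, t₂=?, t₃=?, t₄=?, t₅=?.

t₁=U, t₂=Y, t₃=V, t₄=W, t₅=X

t₁ has just one choice, so t₁ = U. So t₂, t₄, t₅ can't be U.
That leaves t₂ = Y. So t₃, t₄ can't be Y.
That leaves t₃ = V.
That leaves t₄ = W.
t₅ has just one choice, so t₅ = X.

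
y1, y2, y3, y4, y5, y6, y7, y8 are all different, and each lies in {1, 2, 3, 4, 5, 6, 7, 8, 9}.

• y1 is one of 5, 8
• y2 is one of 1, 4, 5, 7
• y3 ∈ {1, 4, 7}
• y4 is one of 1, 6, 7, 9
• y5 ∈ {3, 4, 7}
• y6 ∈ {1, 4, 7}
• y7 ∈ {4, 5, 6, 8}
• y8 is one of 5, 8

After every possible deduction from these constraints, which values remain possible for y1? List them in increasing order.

5, 8

Among the 8 variables, 3 fits only y5 (and all 8 values in {1, 3, 4, 5, 6, 7, 8, 9} must be used), so y5 = 3.
Among the 7 still-open variables, 9 fits only y4 (and all 7 values in {1, 4, 5, 6, 7, 8, 9} must be used), so y4 = 9.
The 6 still-open variables together cover exactly {1, 4, 5, 6, 7, 8} — 6 values for 6 variables — and 6 appears only in y7's list, so y7 = 6.
The 2 variables y1 and y8 are confined to {5, 8}, which locks those values in; drop them from y2.
No further eliminations apply; y1 can still be any of 5, 8.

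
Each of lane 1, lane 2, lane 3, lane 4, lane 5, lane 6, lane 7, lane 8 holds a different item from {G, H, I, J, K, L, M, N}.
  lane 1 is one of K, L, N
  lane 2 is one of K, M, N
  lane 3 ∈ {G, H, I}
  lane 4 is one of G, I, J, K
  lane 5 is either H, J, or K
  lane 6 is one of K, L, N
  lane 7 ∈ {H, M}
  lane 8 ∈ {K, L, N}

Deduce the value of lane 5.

lane 1, lane 6, lane 8 between them cover only {K, L, N} — a naked triple. Remove those values from lane 2, lane 4, lane 5.
lane 2's domain is down to {M}, so lane 2 = M. Strike M from lane 7.
lane 7 must be H (only option left). Eliminate H elsewhere: lane 3, lane 5.
So lane 5 = J.

J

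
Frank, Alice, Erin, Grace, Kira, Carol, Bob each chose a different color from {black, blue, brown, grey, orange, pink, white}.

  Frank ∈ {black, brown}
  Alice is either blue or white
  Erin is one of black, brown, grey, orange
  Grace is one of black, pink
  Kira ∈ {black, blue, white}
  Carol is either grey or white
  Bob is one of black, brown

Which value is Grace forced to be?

pink

The 7 variables together cover exactly {black, blue, brown, grey, orange, pink, white} — 7 values for 7 variables — and orange appears only in Erin's list, so Erin = orange.
Among the 6 still-open variables, grey fits only Carol (and all 6 values in {black, blue, brown, grey, pink, white} must be used), so Carol = grey.
Among the 5 still-open variables, pink fits only Grace (and all 5 values in {black, blue, brown, pink, white} must be used), so Grace = pink.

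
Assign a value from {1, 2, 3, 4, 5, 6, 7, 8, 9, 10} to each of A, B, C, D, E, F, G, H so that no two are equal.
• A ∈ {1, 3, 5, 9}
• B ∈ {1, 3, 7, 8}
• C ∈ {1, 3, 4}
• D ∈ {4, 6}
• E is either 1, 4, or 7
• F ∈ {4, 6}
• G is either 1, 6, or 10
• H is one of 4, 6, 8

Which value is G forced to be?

The 2 variables D and F are confined to {4, 6}, which locks those values in; drop them from C, E, G, H.
H must be 8 (only option left). Eliminate 8 elsewhere: B.
B, C, E between them cover only {1, 3, 7} — a naked triple. Remove those values from A, G.
So G = 10.

10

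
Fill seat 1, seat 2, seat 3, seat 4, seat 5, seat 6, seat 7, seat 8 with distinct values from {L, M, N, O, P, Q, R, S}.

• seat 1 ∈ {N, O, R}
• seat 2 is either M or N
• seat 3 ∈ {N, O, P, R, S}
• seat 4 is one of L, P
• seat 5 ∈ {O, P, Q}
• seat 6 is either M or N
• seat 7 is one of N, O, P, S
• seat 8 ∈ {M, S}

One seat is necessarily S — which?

seat 8

The 8 variables draw from only 8 values {L, M, N, O, P, Q, R, S}, so each is used; only seat 4 can be L, hence seat 4 = L.
The 7 still-open variables together cover exactly {M, N, O, P, Q, R, S} — 7 values for 7 variables — and Q appears only in seat 5's list, so seat 5 = Q.
seat 2 and seat 6 between them cover only {M, N} — a naked pair. Remove those values from seat 1, seat 3, seat 7, seat 8.
So S goes to seat 8.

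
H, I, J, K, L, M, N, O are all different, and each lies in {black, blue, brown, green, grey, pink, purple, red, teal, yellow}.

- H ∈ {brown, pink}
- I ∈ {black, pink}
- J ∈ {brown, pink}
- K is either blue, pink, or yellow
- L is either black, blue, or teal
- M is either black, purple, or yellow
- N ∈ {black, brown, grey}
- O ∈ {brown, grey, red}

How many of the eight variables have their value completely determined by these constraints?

H and J between them cover only {brown, pink} — a naked pair. Remove those values from I, K, N, O.
I must be black (only option left). Remove black from L, M, N.
N must be grey (only option left). So O can't be grey.
O must be red (only option left).
Determined: I=black, N=grey, O=red. The other variables each still have more than one consistent value. That makes 3.

3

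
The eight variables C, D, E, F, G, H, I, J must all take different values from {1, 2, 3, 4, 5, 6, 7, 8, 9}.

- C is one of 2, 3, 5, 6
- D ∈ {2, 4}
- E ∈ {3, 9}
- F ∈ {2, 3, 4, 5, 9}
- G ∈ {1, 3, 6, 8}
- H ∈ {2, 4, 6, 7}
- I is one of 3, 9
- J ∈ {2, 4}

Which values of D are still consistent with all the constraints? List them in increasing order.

D and J between them cover only {2, 4} — a naked pair. Remove those values from C, F, H.
The 2 variables E and I are confined to {3, 9}, which locks those values in; drop them from C, F, G.
F must be 5 (only option left). So C can't be 5.
C's domain is down to {6}, so C = 6. Remove 6 from G, H.
H must be 7 (only option left).
No further eliminations apply; D can still be any of 2, 4.

2, 4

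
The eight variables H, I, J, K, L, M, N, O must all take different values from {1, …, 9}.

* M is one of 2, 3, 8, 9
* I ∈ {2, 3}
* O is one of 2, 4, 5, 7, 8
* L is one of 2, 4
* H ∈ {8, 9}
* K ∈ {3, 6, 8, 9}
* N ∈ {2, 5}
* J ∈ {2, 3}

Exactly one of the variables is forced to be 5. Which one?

N

The 8 variables draw from only 8 values {2, 3, 4, 5, 6, 7, 8, 9}, so each is used; only K can be 6, hence K = 6.
Among the 7 still-open variables, 7 fits only O (and all 7 values in {2, 3, 4, 5, 7, 8, 9} must be used), so O = 7.
The 6 still-open variables draw from only 6 values {2, 3, 4, 5, 8, 9}, so each is used; only L can be 4, hence L = 4.
The 5 still-open variables draw from only 5 values {2, 3, 5, 8, 9}, so each is used; only N can be 5, hence N = 5.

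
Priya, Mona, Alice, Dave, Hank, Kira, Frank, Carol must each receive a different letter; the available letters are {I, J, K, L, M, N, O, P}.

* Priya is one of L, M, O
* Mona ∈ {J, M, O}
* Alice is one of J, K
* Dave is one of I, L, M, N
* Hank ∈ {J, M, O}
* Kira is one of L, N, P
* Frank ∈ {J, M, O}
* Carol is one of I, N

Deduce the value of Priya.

L

The 8 variables draw from only 8 values {I, J, K, L, M, N, O, P}, so each is used; only Alice can be K, hence Alice = K.
The 7 still-open variables together cover exactly {I, J, L, M, N, O, P} — 7 values for 7 variables — and P appears only in Kira's list, so Kira = P.
Mona, Hank, Frank between them cover only {J, M, O} — a naked triple. Remove those values from Priya, Dave.
So Priya = L.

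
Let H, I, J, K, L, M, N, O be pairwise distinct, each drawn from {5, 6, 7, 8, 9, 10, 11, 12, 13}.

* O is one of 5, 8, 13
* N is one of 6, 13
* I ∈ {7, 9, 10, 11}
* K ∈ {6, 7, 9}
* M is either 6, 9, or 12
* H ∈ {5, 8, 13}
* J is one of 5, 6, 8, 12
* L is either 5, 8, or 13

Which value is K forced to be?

H, L, O share exactly the 3 values {5, 8, 13}; by pigeonhole those values go to them, so strike 5, 8, 13 from J, N.
That leaves N = 6. So J, K, M can't be 6.
J's domain is down to {12}, so J = 12. So M can't be 12.
M must be 9 (only option left). So I, K can't be 9.
So K = 7.

7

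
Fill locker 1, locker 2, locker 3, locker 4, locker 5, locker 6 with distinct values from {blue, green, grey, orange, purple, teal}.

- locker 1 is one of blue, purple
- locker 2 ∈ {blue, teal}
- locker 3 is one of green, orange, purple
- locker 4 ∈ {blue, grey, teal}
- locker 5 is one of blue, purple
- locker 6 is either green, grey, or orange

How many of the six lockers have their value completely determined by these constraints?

The 2 variables locker 1 and locker 5 are confined to {blue, purple}, which locks those values in; drop them from locker 2, locker 3, locker 4.
locker 2's domain is down to {teal}, so locker 2 = teal. Strike teal from locker 4.
That leaves locker 4 = grey. Eliminate grey elsewhere: locker 6.
Determined: locker 2=teal, locker 4=grey. The other lockers each still have more than one consistent value. That makes 2.

2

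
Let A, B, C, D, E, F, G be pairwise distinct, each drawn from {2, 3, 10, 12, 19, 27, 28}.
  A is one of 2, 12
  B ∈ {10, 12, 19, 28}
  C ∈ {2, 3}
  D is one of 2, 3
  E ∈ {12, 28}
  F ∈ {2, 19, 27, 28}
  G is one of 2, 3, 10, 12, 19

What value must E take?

The 7 variables together cover exactly {2, 3, 10, 12, 19, 27, 28} — 7 values for 7 variables — and 27 appears only in F's list, so F = 27.
C and D between them cover only {2, 3} — a naked pair. Remove those values from A, G.
A's domain is down to {12}, so A = 12. So B, E, G can't be 12.
So E = 28.

28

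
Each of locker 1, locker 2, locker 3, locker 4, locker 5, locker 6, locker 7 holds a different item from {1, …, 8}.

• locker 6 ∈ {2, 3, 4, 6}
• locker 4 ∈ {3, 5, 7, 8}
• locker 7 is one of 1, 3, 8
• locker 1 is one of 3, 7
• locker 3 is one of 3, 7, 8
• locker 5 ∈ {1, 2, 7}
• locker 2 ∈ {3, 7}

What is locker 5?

2

locker 1 and locker 2 between them cover only {3, 7} — a naked pair. Remove those values from locker 3, locker 4, locker 5, locker 6, locker 7.
locker 3 must be 8 (only option left). Strike 8 from locker 4, locker 7.
locker 4 must be 5 (only option left).
That leaves locker 7 = 1. Strike 1 from locker 5.
So locker 5 = 2.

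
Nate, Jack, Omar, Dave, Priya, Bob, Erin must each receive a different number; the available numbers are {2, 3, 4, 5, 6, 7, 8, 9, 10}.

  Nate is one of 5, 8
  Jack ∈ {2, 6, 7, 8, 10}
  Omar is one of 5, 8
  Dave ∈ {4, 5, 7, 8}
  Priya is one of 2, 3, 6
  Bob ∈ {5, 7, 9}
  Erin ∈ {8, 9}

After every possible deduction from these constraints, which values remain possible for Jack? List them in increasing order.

The 2 variables Nate and Omar are confined to {5, 8}, which locks those values in; drop them from Jack, Dave, Bob, Erin.
That leaves Erin = 9. Remove 9 from Bob.
Bob must be 7 (only option left). Eliminate 7 elsewhere: Jack, Dave.
Dave's domain is down to {4}, so Dave = 4.
No further eliminations apply; Jack can still be any of 2, 6, 10.

2, 6, 10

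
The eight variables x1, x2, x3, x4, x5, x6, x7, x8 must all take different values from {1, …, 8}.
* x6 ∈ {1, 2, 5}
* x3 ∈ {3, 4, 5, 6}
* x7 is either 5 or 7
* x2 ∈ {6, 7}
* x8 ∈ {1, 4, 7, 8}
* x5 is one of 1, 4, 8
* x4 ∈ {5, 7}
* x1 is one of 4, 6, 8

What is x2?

The 8 variables draw from only 8 values {1, 2, 3, 4, 5, 6, 7, 8}, so each is used; only x6 can be 2, hence x6 = 2.
The 7 still-open variables together cover exactly {1, 3, 4, 5, 6, 7, 8} — 7 values for 7 variables — and 3 appears only in x3's list, so x3 = 3.
x4 and x7 share exactly the 2 values {5, 7}; by pigeonhole those values go to them, so strike 5, 7 from x2, x8.
So x2 = 6.

6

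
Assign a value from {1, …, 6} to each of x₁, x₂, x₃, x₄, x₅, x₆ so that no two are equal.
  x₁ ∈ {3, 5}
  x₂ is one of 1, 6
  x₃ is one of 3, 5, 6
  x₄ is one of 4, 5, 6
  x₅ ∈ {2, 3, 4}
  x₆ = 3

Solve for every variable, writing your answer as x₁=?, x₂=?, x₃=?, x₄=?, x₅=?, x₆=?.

x₁=5, x₂=1, x₃=6, x₄=4, x₅=2, x₆=3

x₆'s domain is down to {3}, so x₆ = 3. Eliminate 3 elsewhere: x₁, x₃, x₅.
x₁ must be 5 (only option left). Eliminate 5 elsewhere: x₃, x₄.
x₃ has just one choice, so x₃ = 6. Remove 6 from x₂, x₄.
x₄ has just one choice, so x₄ = 4. Strike 4 from x₅.
That leaves x₅ = 2.
x₂'s domain is down to {1}, so x₂ = 1.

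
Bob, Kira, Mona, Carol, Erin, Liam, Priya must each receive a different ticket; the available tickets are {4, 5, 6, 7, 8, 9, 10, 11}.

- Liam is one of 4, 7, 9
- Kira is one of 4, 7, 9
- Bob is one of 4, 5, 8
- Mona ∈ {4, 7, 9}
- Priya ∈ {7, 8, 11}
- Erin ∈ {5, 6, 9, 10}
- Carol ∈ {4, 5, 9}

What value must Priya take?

Kira, Mona, Liam share exactly the 3 values {4, 7, 9}; by pigeonhole those values go to them, so strike 4, 7, 9 from Bob, Carol, Erin, Priya.
Carol has just one choice, so Carol = 5. So Bob, Erin can't be 5.
Bob's domain is down to {8}, so Bob = 8. Remove 8 from Priya.
So Priya = 11.

11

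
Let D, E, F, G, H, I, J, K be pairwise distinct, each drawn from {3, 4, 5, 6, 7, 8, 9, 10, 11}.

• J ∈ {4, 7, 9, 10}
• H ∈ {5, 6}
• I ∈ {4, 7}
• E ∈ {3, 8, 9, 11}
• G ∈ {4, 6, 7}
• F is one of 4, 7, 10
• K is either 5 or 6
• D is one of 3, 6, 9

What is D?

H and K between them cover only {5, 6} — a naked pair. Remove those values from D, G.
The 2 variables G and I are confined to {4, 7}, which locks those values in; drop them from F, J.
F's domain is down to {10}, so F = 10. Eliminate 10 elsewhere: J.
J must be 9 (only option left). Strike 9 from D, E.
So D = 3.

3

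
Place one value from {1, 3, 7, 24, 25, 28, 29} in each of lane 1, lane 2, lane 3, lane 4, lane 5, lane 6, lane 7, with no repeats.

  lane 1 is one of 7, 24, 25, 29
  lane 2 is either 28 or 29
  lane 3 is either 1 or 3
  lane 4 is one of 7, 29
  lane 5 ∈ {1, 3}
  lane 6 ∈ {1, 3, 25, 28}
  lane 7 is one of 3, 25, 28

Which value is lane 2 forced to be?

29

The 7 variables draw from only 7 values {1, 3, 7, 24, 25, 28, 29}, so each is used; only lane 1 can be 24, hence lane 1 = 24.
The 6 still-open variables together cover exactly {1, 3, 7, 25, 28, 29} — 6 values for 6 variables — and 7 appears only in lane 4's list, so lane 4 = 7.
The 5 still-open variables draw from only 5 values {1, 3, 25, 28, 29}, so each is used; only lane 2 can be 29, hence lane 2 = 29.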